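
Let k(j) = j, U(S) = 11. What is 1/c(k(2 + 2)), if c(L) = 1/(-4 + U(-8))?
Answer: 7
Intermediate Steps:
c(L) = ⅐ (c(L) = 1/(-4 + 11) = 1/7 = ⅐)
1/c(k(2 + 2)) = 1/(⅐) = 7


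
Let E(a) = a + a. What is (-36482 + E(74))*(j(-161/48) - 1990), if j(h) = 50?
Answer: 70487960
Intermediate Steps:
E(a) = 2*a
(-36482 + E(74))*(j(-161/48) - 1990) = (-36482 + 2*74)*(50 - 1990) = (-36482 + 148)*(-1940) = -36334*(-1940) = 70487960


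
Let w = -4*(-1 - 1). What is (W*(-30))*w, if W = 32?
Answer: -7680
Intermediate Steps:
w = 8 (w = -4*(-2) = 8)
(W*(-30))*w = (32*(-30))*8 = -960*8 = -7680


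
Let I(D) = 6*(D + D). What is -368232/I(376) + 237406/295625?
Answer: -4491142047/55577500 ≈ -80.809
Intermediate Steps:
I(D) = 12*D (I(D) = 6*(2*D) = 12*D)
-368232/I(376) + 237406/295625 = -368232/(12*376) + 237406/295625 = -368232/4512 + 237406*(1/295625) = -368232*1/4512 + 237406/295625 = -15343/188 + 237406/295625 = -4491142047/55577500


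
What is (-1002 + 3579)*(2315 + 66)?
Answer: 6135837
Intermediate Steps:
(-1002 + 3579)*(2315 + 66) = 2577*2381 = 6135837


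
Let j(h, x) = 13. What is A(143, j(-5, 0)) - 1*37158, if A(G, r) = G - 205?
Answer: -37220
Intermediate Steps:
A(G, r) = -205 + G
A(143, j(-5, 0)) - 1*37158 = (-205 + 143) - 1*37158 = -62 - 37158 = -37220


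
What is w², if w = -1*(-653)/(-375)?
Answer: 426409/140625 ≈ 3.0322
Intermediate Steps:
w = -653/375 (w = 653*(-1/375) = -653/375 ≈ -1.7413)
w² = (-653/375)² = 426409/140625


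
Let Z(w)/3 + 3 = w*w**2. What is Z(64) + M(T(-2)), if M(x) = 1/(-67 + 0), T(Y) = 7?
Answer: 52690340/67 ≈ 7.8642e+5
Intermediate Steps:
Z(w) = -9 + 3*w**3 (Z(w) = -9 + 3*(w*w**2) = -9 + 3*w**3)
M(x) = -1/67 (M(x) = 1/(-67) = -1/67)
Z(64) + M(T(-2)) = (-9 + 3*64**3) - 1/67 = (-9 + 3*262144) - 1/67 = (-9 + 786432) - 1/67 = 786423 - 1/67 = 52690340/67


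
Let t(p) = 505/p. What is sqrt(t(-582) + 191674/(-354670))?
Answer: I*sqrt(14999494710641730)/103208970 ≈ 1.1866*I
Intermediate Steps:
sqrt(t(-582) + 191674/(-354670)) = sqrt(505/(-582) + 191674/(-354670)) = sqrt(505*(-1/582) + 191674*(-1/354670)) = sqrt(-505/582 - 95837/177335) = sqrt(-145331309/103208970) = I*sqrt(14999494710641730)/103208970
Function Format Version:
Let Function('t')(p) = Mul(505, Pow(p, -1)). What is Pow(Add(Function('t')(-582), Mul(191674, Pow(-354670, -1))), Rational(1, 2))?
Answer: Mul(Rational(1, 103208970), I, Pow(14999494710641730, Rational(1, 2))) ≈ Mul(1.1866, I)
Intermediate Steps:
Pow(Add(Function('t')(-582), Mul(191674, Pow(-354670, -1))), Rational(1, 2)) = Pow(Add(Mul(505, Pow(-582, -1)), Mul(191674, Pow(-354670, -1))), Rational(1, 2)) = Pow(Add(Mul(505, Rational(-1, 582)), Mul(191674, Rational(-1, 354670))), Rational(1, 2)) = Pow(Add(Rational(-505, 582), Rational(-95837, 177335)), Rational(1, 2)) = Pow(Rational(-145331309, 103208970), Rational(1, 2)) = Mul(Rational(1, 103208970), I, Pow(14999494710641730, Rational(1, 2)))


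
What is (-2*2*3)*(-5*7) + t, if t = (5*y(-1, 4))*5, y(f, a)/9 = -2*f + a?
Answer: 1770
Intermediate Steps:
y(f, a) = -18*f + 9*a (y(f, a) = 9*(-2*f + a) = 9*(a - 2*f) = -18*f + 9*a)
t = 1350 (t = (5*(-18*(-1) + 9*4))*5 = (5*(18 + 36))*5 = (5*54)*5 = 270*5 = 1350)
(-2*2*3)*(-5*7) + t = (-2*2*3)*(-5*7) + 1350 = -4*3*(-35) + 1350 = -12*(-35) + 1350 = 420 + 1350 = 1770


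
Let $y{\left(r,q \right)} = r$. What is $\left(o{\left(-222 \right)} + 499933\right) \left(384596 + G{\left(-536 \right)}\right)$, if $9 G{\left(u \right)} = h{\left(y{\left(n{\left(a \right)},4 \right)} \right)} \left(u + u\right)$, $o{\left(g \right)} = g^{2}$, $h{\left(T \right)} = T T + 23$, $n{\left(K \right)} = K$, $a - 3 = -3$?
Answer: $\frac{1887498457636}{9} \approx 2.0972 \cdot 10^{11}$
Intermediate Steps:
$a = 0$ ($a = 3 - 3 = 0$)
$h{\left(T \right)} = 23 + T^{2}$ ($h{\left(T \right)} = T^{2} + 23 = 23 + T^{2}$)
$G{\left(u \right)} = \frac{46 u}{9}$ ($G{\left(u \right)} = \frac{\left(23 + 0^{2}\right) \left(u + u\right)}{9} = \frac{\left(23 + 0\right) 2 u}{9} = \frac{23 \cdot 2 u}{9} = \frac{46 u}{9}$)
$\left(o{\left(-222 \right)} + 499933\right) \left(384596 + G{\left(-536 \right)}\right) = \left(\left(-222\right)^{2} + 499933\right) \left(384596 + \frac{46}{9} \left(-536\right)\right) = \left(49284 + 499933\right) \left(384596 - \frac{24656}{9}\right) = 549217 \cdot \frac{3436708}{9} = \frac{1887498457636}{9}$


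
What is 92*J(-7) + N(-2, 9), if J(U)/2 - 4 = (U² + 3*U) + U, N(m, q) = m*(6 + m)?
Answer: 4592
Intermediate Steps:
J(U) = 8 + 2*U² + 8*U (J(U) = 8 + 2*((U² + 3*U) + U) = 8 + 2*(U² + 4*U) = 8 + (2*U² + 8*U) = 8 + 2*U² + 8*U)
92*J(-7) + N(-2, 9) = 92*(8 + 2*(-7)² + 8*(-7)) - 2*(6 - 2) = 92*(8 + 2*49 - 56) - 2*4 = 92*(8 + 98 - 56) - 8 = 92*50 - 8 = 4600 - 8 = 4592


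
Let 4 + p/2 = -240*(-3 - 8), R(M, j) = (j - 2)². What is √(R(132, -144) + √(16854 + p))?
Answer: √(21316 + √22126) ≈ 146.51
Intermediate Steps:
R(M, j) = (-2 + j)²
p = 5272 (p = -8 + 2*(-240*(-3 - 8)) = -8 + 2*(-240*(-11)) = -8 + 2*2640 = -8 + 5280 = 5272)
√(R(132, -144) + √(16854 + p)) = √((-2 - 144)² + √(16854 + 5272)) = √((-146)² + √22126) = √(21316 + √22126)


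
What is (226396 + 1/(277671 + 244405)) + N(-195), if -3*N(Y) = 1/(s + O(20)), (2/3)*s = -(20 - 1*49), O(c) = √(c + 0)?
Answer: 885169200348025/3909827164 + 8*√5/22467 ≈ 2.2640e+5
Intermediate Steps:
O(c) = √c
s = 87/2 (s = 3*(-(20 - 1*49))/2 = 3*(-(20 - 49))/2 = 3*(-1*(-29))/2 = (3/2)*29 = 87/2 ≈ 43.500)
N(Y) = -1/(3*(87/2 + 2*√5)) (N(Y) = -1/(3*(87/2 + √20)) = -1/(3*(87/2 + 2*√5)))
(226396 + 1/(277671 + 244405)) + N(-195) = (226396 + 1/(277671 + 244405)) + (-58/7489 + 8*√5/22467) = (226396 + 1/522076) + (-58/7489 + 8*√5/22467) = 118195918097/522076 + (-58/7489 + 8*√5/22467) = 885169200348025/3909827164 + 8*√5/22467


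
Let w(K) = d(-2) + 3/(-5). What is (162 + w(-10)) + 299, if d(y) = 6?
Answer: 2332/5 ≈ 466.40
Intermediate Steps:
w(K) = 27/5 (w(K) = 6 + 3/(-5) = 6 - 1/5*3 = 6 - 3/5 = 27/5)
(162 + w(-10)) + 299 = (162 + 27/5) + 299 = 837/5 + 299 = 2332/5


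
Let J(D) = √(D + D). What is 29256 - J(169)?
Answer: 29256 - 13*√2 ≈ 29238.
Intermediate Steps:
J(D) = √2*√D (J(D) = √(2*D) = √2*√D)
29256 - J(169) = 29256 - √2*√169 = 29256 - √2*13 = 29256 - 13*√2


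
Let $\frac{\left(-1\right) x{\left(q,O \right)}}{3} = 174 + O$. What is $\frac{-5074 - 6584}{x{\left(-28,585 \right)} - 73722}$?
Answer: $\frac{3886}{25333} \approx 0.1534$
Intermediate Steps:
$x{\left(q,O \right)} = -522 - 3 O$ ($x{\left(q,O \right)} = - 3 \left(174 + O\right) = -522 - 3 O$)
$\frac{-5074 - 6584}{x{\left(-28,585 \right)} - 73722} = \frac{-5074 - 6584}{\left(-522 - 1755\right) - 73722} = - \frac{11658}{\left(-522 - 1755\right) - 73722} = - \frac{11658}{-2277 - 73722} = - \frac{11658}{-75999} = \left(-11658\right) \left(- \frac{1}{75999}\right) = \frac{3886}{25333}$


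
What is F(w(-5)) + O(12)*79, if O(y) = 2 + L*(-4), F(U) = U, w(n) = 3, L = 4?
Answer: -1103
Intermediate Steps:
O(y) = -14 (O(y) = 2 + 4*(-4) = 2 - 16 = -14)
F(w(-5)) + O(12)*79 = 3 - 14*79 = 3 - 1106 = -1103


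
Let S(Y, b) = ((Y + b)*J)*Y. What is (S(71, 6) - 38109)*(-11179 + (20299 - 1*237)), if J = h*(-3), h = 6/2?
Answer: -775592496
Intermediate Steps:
h = 3 (h = 6*(1/2) = 3)
J = -9 (J = 3*(-3) = -9)
S(Y, b) = Y*(-9*Y - 9*b) (S(Y, b) = ((Y + b)*(-9))*Y = (-9*Y - 9*b)*Y = Y*(-9*Y - 9*b))
(S(71, 6) - 38109)*(-11179 + (20299 - 1*237)) = (-9*71*(71 + 6) - 38109)*(-11179 + (20299 - 1*237)) = (-9*71*77 - 38109)*(-11179 + (20299 - 237)) = (-49203 - 38109)*(-11179 + 20062) = -87312*8883 = -775592496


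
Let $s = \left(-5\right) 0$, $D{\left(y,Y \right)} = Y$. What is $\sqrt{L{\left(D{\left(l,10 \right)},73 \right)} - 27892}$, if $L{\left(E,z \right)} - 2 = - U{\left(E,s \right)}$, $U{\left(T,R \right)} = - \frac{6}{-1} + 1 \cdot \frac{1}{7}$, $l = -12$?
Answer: $\frac{3 i \sqrt{151879}}{7} \approx 167.02 i$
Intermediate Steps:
$s = 0$
$U{\left(T,R \right)} = \frac{43}{7}$ ($U{\left(T,R \right)} = \left(-6\right) \left(-1\right) + 1 \cdot \frac{1}{7} = 6 + \frac{1}{7} = \frac{43}{7}$)
$L{\left(E,z \right)} = - \frac{29}{7}$ ($L{\left(E,z \right)} = 2 - \frac{43}{7} = - \frac{29}{7}$)
$\sqrt{L{\left(D{\left(l,10 \right)},73 \right)} - 27892} = \sqrt{- \frac{29}{7} - 27892} = \sqrt{- \frac{195273}{7}} = \frac{3 i \sqrt{151879}}{7}$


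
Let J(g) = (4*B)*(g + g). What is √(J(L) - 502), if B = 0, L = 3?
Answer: I*√502 ≈ 22.405*I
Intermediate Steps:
J(g) = 0 (J(g) = (4*0)*(g + g) = 0*(2*g) = 0)
√(J(L) - 502) = √(0 - 502) = √(-502) = I*√502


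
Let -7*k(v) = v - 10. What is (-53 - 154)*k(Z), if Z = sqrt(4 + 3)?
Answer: -2070/7 + 207*sqrt(7)/7 ≈ -217.48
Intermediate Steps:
Z = sqrt(7) ≈ 2.6458
k(v) = 10/7 - v/7 (k(v) = -(v - 10)/7 = -(-10 + v)/7 = 10/7 - v/7)
(-53 - 154)*k(Z) = (-53 - 154)*(10/7 - sqrt(7)/7) = -207*(10/7 - sqrt(7)/7) = -2070/7 + 207*sqrt(7)/7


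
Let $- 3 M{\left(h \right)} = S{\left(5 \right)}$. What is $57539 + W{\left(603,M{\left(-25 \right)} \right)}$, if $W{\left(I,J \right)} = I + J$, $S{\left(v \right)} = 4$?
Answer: $\frac{174422}{3} \approx 58141.0$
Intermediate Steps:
$M{\left(h \right)} = - \frac{4}{3}$ ($M{\left(h \right)} = \left(- \frac{1}{3}\right) 4 = - \frac{4}{3}$)
$57539 + W{\left(603,M{\left(-25 \right)} \right)} = 57539 + \left(603 - \frac{4}{3}\right) = 57539 + \frac{1805}{3} = \frac{174422}{3}$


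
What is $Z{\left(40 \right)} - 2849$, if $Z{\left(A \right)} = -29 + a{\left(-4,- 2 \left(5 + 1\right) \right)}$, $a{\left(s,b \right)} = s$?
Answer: $-2882$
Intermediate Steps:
$Z{\left(A \right)} = -33$ ($Z{\left(A \right)} = -29 - 4 = -33$)
$Z{\left(40 \right)} - 2849 = -33 - 2849 = -2882$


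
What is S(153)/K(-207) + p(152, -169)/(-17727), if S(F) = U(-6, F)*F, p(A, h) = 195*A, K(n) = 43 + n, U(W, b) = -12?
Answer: 121429/12751 ≈ 9.5231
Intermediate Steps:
S(F) = -12*F
S(153)/K(-207) + p(152, -169)/(-17727) = (-12*153)/(43 - 207) + (195*152)/(-17727) = -1836/(-164) + 29640*(-1/17727) = -1836*(-1/164) - 520/311 = 459/41 - 520/311 = 121429/12751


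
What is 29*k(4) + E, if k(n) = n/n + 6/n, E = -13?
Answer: 119/2 ≈ 59.500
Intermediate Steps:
k(n) = 1 + 6/n
29*k(4) + E = 29*((6 + 4)/4) - 13 = 29*((¼)*10) - 13 = 29*(5/2) - 13 = 145/2 - 13 = 119/2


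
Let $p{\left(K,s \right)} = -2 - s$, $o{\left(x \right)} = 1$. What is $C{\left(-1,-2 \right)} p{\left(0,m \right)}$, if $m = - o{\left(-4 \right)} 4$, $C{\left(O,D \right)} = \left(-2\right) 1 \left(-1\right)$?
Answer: $4$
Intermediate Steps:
$C{\left(O,D \right)} = 2$ ($C{\left(O,D \right)} = \left(-2\right) \left(-1\right) = 2$)
$m = -4$ ($m = \left(-1\right) 1 \cdot 4 = \left(-1\right) 4 = -4$)
$C{\left(-1,-2 \right)} p{\left(0,m \right)} = 2 \left(-2 - -4\right) = 2 \left(-2 + 4\right) = 2 \cdot 2 = 4$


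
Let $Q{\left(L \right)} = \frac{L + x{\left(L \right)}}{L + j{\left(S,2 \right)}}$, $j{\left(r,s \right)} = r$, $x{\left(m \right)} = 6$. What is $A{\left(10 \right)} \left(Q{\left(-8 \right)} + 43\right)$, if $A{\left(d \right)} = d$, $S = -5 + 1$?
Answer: $\frac{1295}{3} \approx 431.67$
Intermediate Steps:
$S = -4$
$Q{\left(L \right)} = \frac{6 + L}{-4 + L}$ ($Q{\left(L \right)} = \frac{L + 6}{L - 4} = \frac{6 + L}{-4 + L}$)
$A{\left(10 \right)} \left(Q{\left(-8 \right)} + 43\right) = 10 \left(\frac{6 - 8}{-4 - 8} + 43\right) = 10 \left(\frac{1}{-12} \left(-2\right) + 43\right) = 10 \left(\left(- \frac{1}{12}\right) \left(-2\right) + 43\right) = 10 \left(\frac{1}{6} + 43\right) = 10 \cdot \frac{259}{6} = \frac{1295}{3}$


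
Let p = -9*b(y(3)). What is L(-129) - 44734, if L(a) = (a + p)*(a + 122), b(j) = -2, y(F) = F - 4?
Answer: -43957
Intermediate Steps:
y(F) = -4 + F
p = 18 (p = -9*(-2) = 18)
L(a) = (18 + a)*(122 + a) (L(a) = (a + 18)*(a + 122) = (18 + a)*(122 + a))
L(-129) - 44734 = (2196 + (-129)² + 140*(-129)) - 44734 = (2196 + 16641 - 18060) - 44734 = 777 - 44734 = -43957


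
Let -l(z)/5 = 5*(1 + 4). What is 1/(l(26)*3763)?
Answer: -1/470375 ≈ -2.1260e-6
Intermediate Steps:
l(z) = -125 (l(z) = -25*(1 + 4) = -25*5 = -5*25 = -125)
1/(l(26)*3763) = 1/(-125*3763) = -1/125*1/3763 = -1/470375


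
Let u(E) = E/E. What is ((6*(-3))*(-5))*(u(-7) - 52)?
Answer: -4590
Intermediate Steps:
u(E) = 1
((6*(-3))*(-5))*(u(-7) - 52) = ((6*(-3))*(-5))*(1 - 52) = -18*(-5)*(-51) = 90*(-51) = -4590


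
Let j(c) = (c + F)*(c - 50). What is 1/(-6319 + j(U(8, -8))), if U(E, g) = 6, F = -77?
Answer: -1/3195 ≈ -0.00031299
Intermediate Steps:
j(c) = (-77 + c)*(-50 + c) (j(c) = (c - 77)*(c - 50) = (-77 + c)*(-50 + c))
1/(-6319 + j(U(8, -8))) = 1/(-6319 + (3850 + 6² - 127*6)) = 1/(-6319 + (3850 + 36 - 762)) = 1/(-6319 + 3124) = 1/(-3195) = -1/3195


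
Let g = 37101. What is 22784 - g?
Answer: -14317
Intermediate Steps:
22784 - g = 22784 - 1*37101 = 22784 - 37101 = -14317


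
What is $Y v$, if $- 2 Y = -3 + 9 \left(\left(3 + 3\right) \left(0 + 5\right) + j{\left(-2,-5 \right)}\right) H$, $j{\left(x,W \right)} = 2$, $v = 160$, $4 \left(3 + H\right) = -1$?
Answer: $75120$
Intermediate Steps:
$H = - \frac{13}{4}$ ($H = -3 + \frac{1}{4} \left(-1\right) = -3 - \frac{1}{4} = - \frac{13}{4} \approx -3.25$)
$Y = \frac{939}{2}$ ($Y = - \frac{-3 + 9 \left(\left(3 + 3\right) \left(0 + 5\right) + 2\right) \left(- \frac{13}{4}\right)}{2} = - \frac{-3 + 9 \left(6 \cdot 5 + 2\right) \left(- \frac{13}{4}\right)}{2} = - \frac{-3 + 9 \left(30 + 2\right) \left(- \frac{13}{4}\right)}{2} = - \frac{-3 + 9 \cdot 32 \left(- \frac{13}{4}\right)}{2} = - \frac{-3 + 9 \left(-104\right)}{2} = - \frac{-3 - 936}{2} = \left(- \frac{1}{2}\right) \left(-939\right) = \frac{939}{2} \approx 469.5$)
$Y v = \frac{939}{2} \cdot 160 = 75120$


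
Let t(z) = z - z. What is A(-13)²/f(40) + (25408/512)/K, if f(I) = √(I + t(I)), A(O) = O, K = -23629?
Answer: -397/189032 + 169*√10/20 ≈ 26.719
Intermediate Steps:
t(z) = 0
f(I) = √I (f(I) = √(I + 0) = √I)
A(-13)²/f(40) + (25408/512)/K = (-13)²/(√40) + (25408/512)/(-23629) = 169/((2*√10)) + (25408*(1/512))*(-1/23629) = 169*(√10/20) + (397/8)*(-1/23629) = 169*√10/20 - 397/189032 = -397/189032 + 169*√10/20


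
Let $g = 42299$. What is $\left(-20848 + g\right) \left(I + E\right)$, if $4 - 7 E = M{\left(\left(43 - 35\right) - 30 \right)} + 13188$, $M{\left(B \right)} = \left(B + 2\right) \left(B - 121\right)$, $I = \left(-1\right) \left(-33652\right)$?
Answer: $672703360$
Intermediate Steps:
$I = 33652$
$M{\left(B \right)} = \left(-121 + B\right) \left(2 + B\right)$ ($M{\left(B \right)} = \left(2 + B\right) \left(-121 + B\right) = \left(-121 + B\right) \left(2 + B\right)$)
$E = -2292$ ($E = \frac{4}{7} - \frac{\left(-242 + \left(\left(43 - 35\right) - 30\right)^{2} - 119 \left(\left(43 - 35\right) - 30\right)\right) + 13188}{7} = \frac{4}{7} - \frac{\left(-242 + \left(8 - 30\right)^{2} - 119 \left(8 - 30\right)\right) + 13188}{7} = \frac{4}{7} - \frac{\left(-242 + \left(-22\right)^{2} - -2618\right) + 13188}{7} = \frac{4}{7} - \frac{\left(-242 + 484 + 2618\right) + 13188}{7} = \frac{4}{7} - \frac{2860 + 13188}{7} = \frac{4}{7} - \frac{16048}{7} = -2292$)
$\left(-20848 + g\right) \left(I + E\right) = \left(-20848 + 42299\right) \left(33652 - 2292\right) = 21451 \cdot 31360 = 672703360$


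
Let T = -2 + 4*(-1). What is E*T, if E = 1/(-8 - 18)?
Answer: 3/13 ≈ 0.23077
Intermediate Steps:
E = -1/26 (E = 1/(-26) = -1/26 ≈ -0.038462)
T = -6 (T = -2 - 4 = -6)
E*T = -1/26*(-6) = 3/13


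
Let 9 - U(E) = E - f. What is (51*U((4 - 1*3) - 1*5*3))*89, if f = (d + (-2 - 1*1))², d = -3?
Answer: 267801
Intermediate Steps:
f = 36 (f = (-3 + (-2 - 1*1))² = (-3 + (-2 - 1))² = (-3 - 3)² = (-6)² = 36)
U(E) = 45 - E (U(E) = 9 - (E - 1*36) = 9 - (E - 36) = 9 - (-36 + E) = 9 + (36 - E) = 45 - E)
(51*U((4 - 1*3) - 1*5*3))*89 = (51*(45 - ((4 - 1*3) - 1*5*3)))*89 = (51*(45 - ((4 - 3) - 5*3)))*89 = (51*(45 - (1 - 15)))*89 = (51*(45 - 1*(-14)))*89 = (51*(45 + 14))*89 = (51*59)*89 = 3009*89 = 267801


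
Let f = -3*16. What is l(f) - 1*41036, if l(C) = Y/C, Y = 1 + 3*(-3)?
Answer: -246215/6 ≈ -41036.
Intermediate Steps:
f = -48
Y = -8 (Y = 1 - 9 = -8)
l(C) = -8/C
l(f) - 1*41036 = -8/(-48) - 1*41036 = -8*(-1/48) - 41036 = ⅙ - 41036 = -246215/6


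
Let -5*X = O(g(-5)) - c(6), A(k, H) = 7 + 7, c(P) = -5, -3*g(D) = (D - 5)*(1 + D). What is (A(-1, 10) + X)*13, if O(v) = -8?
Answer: 949/5 ≈ 189.80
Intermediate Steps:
g(D) = -(1 + D)*(-5 + D)/3 (g(D) = -(D - 5)*(1 + D)/3 = -(-5 + D)*(1 + D)/3 = -(1 + D)*(-5 + D)/3)
A(k, H) = 14
X = 3/5 (X = -(-8 - 1*(-5))/5 = -(-8 + 5)/5 = -1/5*(-3) = 3/5 ≈ 0.60000)
(A(-1, 10) + X)*13 = (14 + 3/5)*13 = (73/5)*13 = 949/5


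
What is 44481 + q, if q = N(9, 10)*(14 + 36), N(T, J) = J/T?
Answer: 400829/9 ≈ 44537.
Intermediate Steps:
q = 500/9 (q = (10/9)*(14 + 36) = (10*(1/9))*50 = (10/9)*50 = 500/9 ≈ 55.556)
44481 + q = 44481 + 500/9 = 400829/9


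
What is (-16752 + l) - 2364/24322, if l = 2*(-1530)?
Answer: -240934914/12161 ≈ -19812.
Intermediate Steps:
l = -3060
(-16752 + l) - 2364/24322 = (-16752 - 3060) - 2364/24322 = -19812 - 2364*1/24322 = -19812 - 1182/12161 = -240934914/12161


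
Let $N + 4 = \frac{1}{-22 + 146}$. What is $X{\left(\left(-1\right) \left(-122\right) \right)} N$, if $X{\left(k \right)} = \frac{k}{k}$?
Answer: $- \frac{495}{124} \approx -3.9919$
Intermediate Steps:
$X{\left(k \right)} = 1$
$N = - \frac{495}{124}$ ($N = -4 + \frac{1}{-22 + 146} = -4 + \frac{1}{124} = - \frac{495}{124} \approx -3.9919$)
$X{\left(\left(-1\right) \left(-122\right) \right)} N = 1 \left(- \frac{495}{124}\right) = - \frac{495}{124}$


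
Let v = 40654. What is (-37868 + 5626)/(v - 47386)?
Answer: 16121/3366 ≈ 4.7894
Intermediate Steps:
(-37868 + 5626)/(v - 47386) = (-37868 + 5626)/(40654 - 47386) = -32242/(-6732) = -32242*(-1/6732) = 16121/3366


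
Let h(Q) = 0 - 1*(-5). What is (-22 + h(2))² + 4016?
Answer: 4305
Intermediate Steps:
h(Q) = 5 (h(Q) = 0 + 5 = 5)
(-22 + h(2))² + 4016 = (-22 + 5)² + 4016 = (-17)² + 4016 = 289 + 4016 = 4305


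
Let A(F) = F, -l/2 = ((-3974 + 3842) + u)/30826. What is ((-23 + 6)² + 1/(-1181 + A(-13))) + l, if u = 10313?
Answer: 5306330731/18403122 ≈ 288.34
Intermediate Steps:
l = -10181/15413 (l = -2*((-3974 + 3842) + 10313)/30826 = -2*(-132 + 10313)/30826 = -20362/30826 = -2*10181/30826 = -10181/15413 ≈ -0.66055)
((-23 + 6)² + 1/(-1181 + A(-13))) + l = ((-23 + 6)² + 1/(-1181 - 13)) - 10181/15413 = ((-17)² + 1/(-1194)) - 10181/15413 = (289 - 1/1194) - 10181/15413 = 345065/1194 - 10181/15413 = 5306330731/18403122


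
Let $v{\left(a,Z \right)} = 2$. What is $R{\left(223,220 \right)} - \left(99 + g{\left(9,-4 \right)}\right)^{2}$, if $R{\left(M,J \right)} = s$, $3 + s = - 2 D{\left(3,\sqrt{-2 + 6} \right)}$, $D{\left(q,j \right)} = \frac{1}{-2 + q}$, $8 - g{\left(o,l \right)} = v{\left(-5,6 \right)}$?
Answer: $-11030$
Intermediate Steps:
$g{\left(o,l \right)} = 6$ ($g{\left(o,l \right)} = 8 - 2 = 6$)
$s = -5$ ($s = -3 - \frac{2}{-2 + 3} = -3 - \frac{2}{1} = -3 - 2 = -5$)
$R{\left(M,J \right)} = -5$
$R{\left(223,220 \right)} - \left(99 + g{\left(9,-4 \right)}\right)^{2} = -5 - \left(99 + 6\right)^{2} = -5 - 105^{2} = -5 - 11025 = -11030$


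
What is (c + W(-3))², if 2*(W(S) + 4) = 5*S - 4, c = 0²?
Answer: 729/4 ≈ 182.25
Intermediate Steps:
c = 0
W(S) = -6 + 5*S/2 (W(S) = -4 + (5*S - 4)/2 = -4 + (-4 + 5*S)/2 = -4 + (-2 + 5*S/2) = -6 + 5*S/2)
(c + W(-3))² = (0 + (-6 + (5/2)*(-3)))² = (0 + (-6 - 15/2))² = (0 - 27/2)² = (-27/2)² = 729/4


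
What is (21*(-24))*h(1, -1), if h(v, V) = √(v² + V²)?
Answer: -504*√2 ≈ -712.76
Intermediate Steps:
h(v, V) = √(V² + v²)
(21*(-24))*h(1, -1) = (21*(-24))*√((-1)² + 1²) = -504*√(1 + 1) = -504*√2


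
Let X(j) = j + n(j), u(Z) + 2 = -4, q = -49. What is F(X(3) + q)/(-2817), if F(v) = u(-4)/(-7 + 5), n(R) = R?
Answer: -1/939 ≈ -0.0010650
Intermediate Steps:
u(Z) = -6 (u(Z) = -2 - 4 = -6)
X(j) = 2*j (X(j) = j + j = 2*j)
F(v) = 3 (F(v) = -6/(-7 + 5) = -6/(-2) = -6*(-½) = 3)
F(X(3) + q)/(-2817) = 3/(-2817) = 3*(-1/2817) = -1/939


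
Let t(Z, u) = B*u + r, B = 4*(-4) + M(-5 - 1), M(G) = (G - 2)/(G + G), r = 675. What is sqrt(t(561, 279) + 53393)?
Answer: sqrt(49790) ≈ 223.14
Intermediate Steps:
M(G) = (-2 + G)/(2*G) (M(G) = (-2 + G)/((2*G)) = (-2 + G)*(1/(2*G)) = (-2 + G)/(2*G))
B = -46/3 (B = 4*(-4) + (-2 + (-5 - 1))/(2*(-5 - 1)) = -16 + (1/2)*(-2 - 6)/(-6) = -16 + (1/2)*(-1/6)*(-8) = -16 + 2/3 = -46/3 ≈ -15.333)
t(Z, u) = 675 - 46*u/3 (t(Z, u) = -46*u/3 + 675 = 675 - 46*u/3)
sqrt(t(561, 279) + 53393) = sqrt((675 - 46/3*279) + 53393) = sqrt((675 - 4278) + 53393) = sqrt(-3603 + 53393) = sqrt(49790)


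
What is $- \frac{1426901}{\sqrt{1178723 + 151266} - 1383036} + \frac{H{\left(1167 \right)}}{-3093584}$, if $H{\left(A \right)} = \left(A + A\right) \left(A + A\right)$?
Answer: $- \frac{1078741359128886267}{1479342005918244572} + \frac{1426901 \sqrt{1329989}}{1912787247307} \approx -0.72834$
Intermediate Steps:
$H{\left(A \right)} = 4 A^{2}$ ($H{\left(A \right)} = 2 A 2 A = 4 A^{2}$)
$- \frac{1426901}{\sqrt{1178723 + 151266} - 1383036} + \frac{H{\left(1167 \right)}}{-3093584} = - \frac{1426901}{\sqrt{1178723 + 151266} - 1383036} + \frac{4 \cdot 1167^{2}}{-3093584} = - \frac{1426901}{\sqrt{1329989} - 1383036} + 4 \cdot 1361889 \left(- \frac{1}{3093584}\right) = - \frac{1426901}{-1383036 + \sqrt{1329989}} + 5447556 \left(- \frac{1}{3093584}\right) = - \frac{1426901}{-1383036 + \sqrt{1329989}} - \frac{1361889}{773396} = - \frac{1361889}{773396} - \frac{1426901}{-1383036 + \sqrt{1329989}}$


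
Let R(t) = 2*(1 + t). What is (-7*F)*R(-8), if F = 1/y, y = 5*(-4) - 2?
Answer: -49/11 ≈ -4.4545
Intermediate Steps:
y = -22 (y = -20 - 2 = -22)
F = -1/22 (F = 1/(-22) = -1/22 ≈ -0.045455)
R(t) = 2 + 2*t
(-7*F)*R(-8) = (-7*(-1/22))*(2 + 2*(-8)) = 7*(2 - 16)/22 = (7/22)*(-14) = -49/11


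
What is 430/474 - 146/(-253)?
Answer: 88997/59961 ≈ 1.4842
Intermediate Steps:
430/474 - 146/(-253) = 430*(1/474) - 146*(-1/253) = 215/237 + 146/253 = 88997/59961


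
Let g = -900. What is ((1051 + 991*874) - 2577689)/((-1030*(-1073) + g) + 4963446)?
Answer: -213813/758467 ≈ -0.28190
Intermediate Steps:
((1051 + 991*874) - 2577689)/((-1030*(-1073) + g) + 4963446) = ((1051 + 991*874) - 2577689)/((-1030*(-1073) - 900) + 4963446) = ((1051 + 866134) - 2577689)/((1105190 - 900) + 4963446) = (867185 - 2577689)/(1104290 + 4963446) = -1710504/6067736 = -1710504*1/6067736 = -213813/758467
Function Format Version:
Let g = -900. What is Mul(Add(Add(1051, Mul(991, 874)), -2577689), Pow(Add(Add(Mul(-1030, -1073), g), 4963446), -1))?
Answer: Rational(-213813, 758467) ≈ -0.28190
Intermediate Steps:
Mul(Add(Add(1051, Mul(991, 874)), -2577689), Pow(Add(Add(Mul(-1030, -1073), g), 4963446), -1)) = Mul(Add(Add(1051, Mul(991, 874)), -2577689), Pow(Add(Add(Mul(-1030, -1073), -900), 4963446), -1)) = Mul(Add(Add(1051, 866134), -2577689), Pow(Add(Add(1105190, -900), 4963446), -1)) = Mul(Add(867185, -2577689), Pow(Add(1104290, 4963446), -1)) = Mul(-1710504, Pow(6067736, -1)) = Mul(-1710504, Rational(1, 6067736)) = Rational(-213813, 758467)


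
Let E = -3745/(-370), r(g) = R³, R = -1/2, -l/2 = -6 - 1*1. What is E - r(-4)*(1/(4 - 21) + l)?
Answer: 59701/5032 ≈ 11.864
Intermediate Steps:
l = 14 (l = -2*(-6 - 1*1) = -2*(-6 - 1) = -2*(-7) = 14)
R = -½ (R = -1*½ = -½ ≈ -0.50000)
r(g) = -⅛ (r(g) = (-½)³ = -⅛)
E = 749/74 (E = -3745*(-1/370) = 749/74 ≈ 10.122)
E - r(-4)*(1/(4 - 21) + l) = 749/74 - (-1)*(1/(4 - 21) + 14)/8 = 749/74 - (-1)*(1/(-17) + 14)/8 = 749/74 - (-1)*(-1/17 + 14)/8 = 749/74 - (-1)*237/(8*17) = 749/74 - 1*(-237/136) = 749/74 + 237/136 = 59701/5032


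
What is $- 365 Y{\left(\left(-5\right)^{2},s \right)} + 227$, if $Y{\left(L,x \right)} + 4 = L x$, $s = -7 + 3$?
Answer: $38187$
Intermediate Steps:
$s = -4$
$Y{\left(L,x \right)} = -4 + L x$
$- 365 Y{\left(\left(-5\right)^{2},s \right)} + 227 = - 365 \left(-4 + \left(-5\right)^{2} \left(-4\right)\right) + 227 = - 365 \left(-4 + 25 \left(-4\right)\right) + 227 = - 365 \left(-4 - 100\right) + 227 = \left(-365\right) \left(-104\right) + 227 = 37960 + 227 = 38187$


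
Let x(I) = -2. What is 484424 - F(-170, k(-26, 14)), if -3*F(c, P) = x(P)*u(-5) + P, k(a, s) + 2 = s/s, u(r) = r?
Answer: 484427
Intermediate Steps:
k(a, s) = -1 (k(a, s) = -2 + s/s = -2 + 1 = -1)
F(c, P) = -10/3 - P/3 (F(c, P) = -(-2*(-5) + P)/3 = -(10 + P)/3 = -10/3 - P/3)
484424 - F(-170, k(-26, 14)) = 484424 - (-10/3 - ⅓*(-1)) = 484424 - (-10/3 + ⅓) = 484424 - 1*(-3) = 484424 + 3 = 484427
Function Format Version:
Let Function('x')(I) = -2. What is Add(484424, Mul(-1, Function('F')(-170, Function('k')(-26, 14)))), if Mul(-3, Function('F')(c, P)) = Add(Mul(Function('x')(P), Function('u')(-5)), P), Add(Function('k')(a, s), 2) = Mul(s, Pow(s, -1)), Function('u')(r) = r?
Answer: 484427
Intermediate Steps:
Function('k')(a, s) = -1 (Function('k')(a, s) = Add(-2, Mul(s, Pow(s, -1))) = Add(-2, 1) = -1)
Function('F')(c, P) = Add(Rational(-10, 3), Mul(Rational(-1, 3), P)) (Function('F')(c, P) = Mul(Rational(-1, 3), Add(Mul(-2, -5), P)) = Mul(Rational(-1, 3), Add(10, P)) = Add(Rational(-10, 3), Mul(Rational(-1, 3), P)))
Add(484424, Mul(-1, Function('F')(-170, Function('k')(-26, 14)))) = Add(484424, Mul(-1, Add(Rational(-10, 3), Mul(Rational(-1, 3), -1)))) = Add(484424, Mul(-1, Add(Rational(-10, 3), Rational(1, 3)))) = Add(484424, Mul(-1, -3)) = Add(484424, 3) = 484427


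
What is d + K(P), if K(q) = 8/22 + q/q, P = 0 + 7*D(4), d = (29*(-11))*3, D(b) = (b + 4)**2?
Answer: -10512/11 ≈ -955.64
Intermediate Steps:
D(b) = (4 + b)**2
d = -957 (d = -319*3 = -957)
P = 448 (P = 0 + 7*(4 + 4)**2 = 0 + 7*8**2 = 0 + 7*64 = 0 + 448 = 448)
K(q) = 15/11 (K(q) = 8*(1/22) + 1 = 4/11 + 1 = 15/11)
d + K(P) = -957 + 15/11 = -10512/11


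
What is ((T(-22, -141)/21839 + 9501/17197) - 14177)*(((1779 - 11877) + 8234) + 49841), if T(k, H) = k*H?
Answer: -255435697675451866/375565283 ≈ -6.8014e+8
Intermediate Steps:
T(k, H) = H*k
((T(-22, -141)/21839 + 9501/17197) - 14177)*(((1779 - 11877) + 8234) + 49841) = ((-141*(-22)/21839 + 9501/17197) - 14177)*(((1779 - 11877) + 8234) + 49841) = ((3102*(1/21839) + 9501*(1/17197)) - 14177)*((-10098 + 8234) + 49841) = ((3102/21839 + 9501/17197) - 14177)*(-1864 + 49841) = (260837433/375565283 - 14177)*47977 = -5324128179658/375565283*47977 = -255435697675451866/375565283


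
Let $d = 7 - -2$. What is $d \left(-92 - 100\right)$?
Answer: $-1728$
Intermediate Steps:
$d = 9$ ($d = 7 + 2 = 9$)
$d \left(-92 - 100\right) = 9 \left(-92 - 100\right) = 9 \left(-192\right) = -1728$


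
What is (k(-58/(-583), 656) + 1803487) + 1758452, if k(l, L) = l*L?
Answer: 2076648485/583 ≈ 3.5620e+6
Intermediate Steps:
k(l, L) = L*l
(k(-58/(-583), 656) + 1803487) + 1758452 = (656*(-58/(-583)) + 1803487) + 1758452 = (656*(-58*(-1/583)) + 1803487) + 1758452 = (656*(58/583) + 1803487) + 1758452 = (38048/583 + 1803487) + 1758452 = 1051470969/583 + 1758452 = 2076648485/583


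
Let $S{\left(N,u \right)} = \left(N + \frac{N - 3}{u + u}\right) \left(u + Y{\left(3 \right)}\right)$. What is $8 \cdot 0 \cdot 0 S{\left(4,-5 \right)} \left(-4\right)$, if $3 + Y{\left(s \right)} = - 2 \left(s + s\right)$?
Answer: $0$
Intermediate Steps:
$Y{\left(s \right)} = -3 - 4 s$ ($Y{\left(s \right)} = -3 - 2 \left(s + s\right) = -3 - 2 \cdot 2 s = -3 - 4 s$)
$S{\left(N,u \right)} = \left(-15 + u\right) \left(N + \frac{-3 + N}{2 u}\right)$ ($S{\left(N,u \right)} = \left(N + \frac{N - 3}{u + u}\right) \left(u - 15\right) = \left(N + \frac{-3 + N}{2 u}\right) \left(u - 15\right) = \left(N + \left(-3 + N\right) \frac{1}{2 u}\right) \left(u - 15\right) = \left(N + \frac{-3 + N}{2 u}\right) \left(-15 + u\right) = \left(-15 + u\right) \left(N + \frac{-3 + N}{2 u}\right)$)
$8 \cdot 0 \cdot 0 S{\left(4,-5 \right)} \left(-4\right) = 8 \cdot 0 \cdot 0 \frac{45 - 60 - - 5 \left(3 + 29 \cdot 4 - 8 \left(-5\right)\right)}{2 \left(-5\right)} \left(-4\right) = 8 \cdot 0 \cdot \frac{1}{2} \left(- \frac{1}{5}\right) \left(45 - 60 - - 5 \left(3 + 116 + 40\right)\right) \left(-4\right) = 8 \cdot 0 \cdot \frac{1}{2} \left(- \frac{1}{5}\right) \left(45 - 60 - \left(-5\right) 159\right) \left(-4\right) = 8 \cdot 0 \cdot \frac{1}{2} \left(- \frac{1}{5}\right) \left(45 - 60 + 795\right) \left(-4\right) = 8 \cdot 0 \cdot \frac{1}{2} \left(- \frac{1}{5}\right) 780 \left(-4\right) = 8 \cdot 0 \left(-78\right) \left(-4\right) = 8 \cdot 0 \left(-4\right) = 0 \left(-4\right) = 0$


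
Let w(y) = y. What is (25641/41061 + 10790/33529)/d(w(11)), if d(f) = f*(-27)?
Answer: -434255093/136296692631 ≈ -0.0031861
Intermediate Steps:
d(f) = -27*f
(25641/41061 + 10790/33529)/d(w(11)) = (25641/41061 + 10790/33529)/((-27*11)) = (25641*(1/41061) + 10790*(1/33529))/(-297) = (8547/13687 + 10790/33529)*(-1/297) = (434255093/458911423)*(-1/297) = -434255093/136296692631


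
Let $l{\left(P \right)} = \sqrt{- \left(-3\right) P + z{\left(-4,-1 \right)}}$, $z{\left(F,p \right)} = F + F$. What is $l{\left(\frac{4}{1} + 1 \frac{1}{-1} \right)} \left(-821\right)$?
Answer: $-821$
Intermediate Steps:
$z{\left(F,p \right)} = 2 F$
$l{\left(P \right)} = \sqrt{-8 + 3 P}$ ($l{\left(P \right)} = \sqrt{- \left(-3\right) P + 2 \left(-4\right)} = \sqrt{3 P - 8} = \sqrt{-8 + 3 P}$)
$l{\left(\frac{4}{1} + 1 \frac{1}{-1} \right)} \left(-821\right) = \sqrt{-8 + 3 \left(\frac{4}{1} + 1 \frac{1}{-1}\right)} \left(-821\right) = \sqrt{-8 + 3 \left(4 \cdot 1 + 1 \left(-1\right)\right)} \left(-821\right) = \sqrt{-8 + 3 \left(4 - 1\right)} \left(-821\right) = \sqrt{-8 + 3 \cdot 3} \left(-821\right) = \sqrt{-8 + 9} \left(-821\right) = \sqrt{1} \left(-821\right) = 1 \left(-821\right) = -821$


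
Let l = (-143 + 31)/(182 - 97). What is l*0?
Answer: 0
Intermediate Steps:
l = -112/85 ≈ -1.3176
l*0 = -112/85*0 = 0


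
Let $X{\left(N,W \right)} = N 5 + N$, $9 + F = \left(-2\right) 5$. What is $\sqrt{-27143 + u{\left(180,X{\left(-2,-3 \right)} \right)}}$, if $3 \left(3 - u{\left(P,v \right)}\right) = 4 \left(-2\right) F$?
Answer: $\frac{2 i \sqrt{61179}}{3} \approx 164.9 i$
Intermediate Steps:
$F = -19$ ($F = -9 - 10 = -19$)
$X{\left(N,W \right)} = 6 N$ ($X{\left(N,W \right)} = 5 N + N = 6 N$)
$u{\left(P,v \right)} = - \frac{143}{3}$ ($u{\left(P,v \right)} = 3 - \frac{4 \left(-2\right) \left(-19\right)}{3} = 3 - \frac{\left(-8\right) \left(-19\right)}{3} = 3 - \frac{152}{3} = - \frac{143}{3}$)
$\sqrt{-27143 + u{\left(180,X{\left(-2,-3 \right)} \right)}} = \sqrt{-27143 - \frac{143}{3}} = \sqrt{- \frac{81572}{3}} = \frac{2 i \sqrt{61179}}{3}$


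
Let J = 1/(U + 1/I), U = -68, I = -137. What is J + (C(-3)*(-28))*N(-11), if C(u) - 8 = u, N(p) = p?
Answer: 14348043/9317 ≈ 1540.0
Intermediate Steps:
C(u) = 8 + u
J = -137/9317 (J = 1/(-68 + 1/(-137)) = 1/(-68 - 1/137) = 1/(-9317/137) = -137/9317 ≈ -0.014704)
J + (C(-3)*(-28))*N(-11) = -137/9317 + ((8 - 3)*(-28))*(-11) = -137/9317 + (5*(-28))*(-11) = -137/9317 - 140*(-11) = -137/9317 + 1540 = 14348043/9317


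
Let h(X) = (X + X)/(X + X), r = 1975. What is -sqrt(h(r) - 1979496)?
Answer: -I*sqrt(1979495) ≈ -1406.9*I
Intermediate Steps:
h(X) = 1 (h(X) = (2*X)/((2*X)) = (2*X)*(1/(2*X)) = 1)
-sqrt(h(r) - 1979496) = -sqrt(1 - 1979496) = -sqrt(-1979495) = -I*sqrt(1979495)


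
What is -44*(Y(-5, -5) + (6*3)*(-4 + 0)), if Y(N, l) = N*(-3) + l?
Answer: 2728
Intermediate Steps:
Y(N, l) = l - 3*N (Y(N, l) = -3*N + l = l - 3*N)
-44*(Y(-5, -5) + (6*3)*(-4 + 0)) = -44*((-5 - 3*(-5)) + (6*3)*(-4 + 0)) = -44*((-5 + 15) + 18*(-4)) = -44*(10 - 72) = -44*(-62) = 2728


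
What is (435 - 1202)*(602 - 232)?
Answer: -283790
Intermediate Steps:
(435 - 1202)*(602 - 232) = -767*370 = -283790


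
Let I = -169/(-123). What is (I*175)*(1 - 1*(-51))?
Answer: 1537900/123 ≈ 12503.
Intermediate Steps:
I = 169/123 (I = -169*(-1/123) = 169/123 ≈ 1.3740)
(I*175)*(1 - 1*(-51)) = ((169/123)*175)*(1 - 1*(-51)) = 29575*(1 + 51)/123 = (29575/123)*52 = 1537900/123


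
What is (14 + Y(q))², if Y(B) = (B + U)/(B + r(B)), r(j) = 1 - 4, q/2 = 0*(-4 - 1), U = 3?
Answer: 169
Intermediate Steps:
q = 0 (q = 2*(0*(-4 - 1)) = 2*(0*(-5)) = 2*0 = 0)
r(j) = -3
Y(B) = (3 + B)/(-3 + B) (Y(B) = (B + 3)/(B - 3) = (3 + B)/(-3 + B))
(14 + Y(q))² = (14 + (3 + 0)/(-3 + 0))² = (14 + 3/(-3))² = (14 - ⅓*3)² = (14 - 1)² = 13² = 169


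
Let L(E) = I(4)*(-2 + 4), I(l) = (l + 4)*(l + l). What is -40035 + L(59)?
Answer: -39907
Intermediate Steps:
I(l) = 2*l*(4 + l) (I(l) = (4 + l)*(2*l) = 2*l*(4 + l))
L(E) = 128 (L(E) = (2*4*(4 + 4))*(-2 + 4) = (2*4*8)*2 = 64*2 = 128)
-40035 + L(59) = -40035 + 128 = -39907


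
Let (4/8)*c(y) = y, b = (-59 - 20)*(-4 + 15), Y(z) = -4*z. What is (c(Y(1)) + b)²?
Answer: 769129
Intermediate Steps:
b = -869 (b = -79*11 = -869)
c(y) = 2*y
(c(Y(1)) + b)² = (2*(-4*1) - 869)² = (2*(-4) - 869)² = (-8 - 869)² = (-877)² = 769129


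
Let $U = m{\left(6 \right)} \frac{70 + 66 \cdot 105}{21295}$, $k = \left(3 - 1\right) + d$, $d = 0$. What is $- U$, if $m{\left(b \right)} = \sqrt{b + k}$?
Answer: $- \frac{2800 \sqrt{2}}{4259} \approx -0.92975$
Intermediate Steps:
$k = 2$ ($k = \left(3 - 1\right) + 0 = 2 + 0 = 2$)
$m{\left(b \right)} = \sqrt{2 + b}$ ($m{\left(b \right)} = \sqrt{b + 2} = \sqrt{2 + b}$)
$U = \frac{2800 \sqrt{2}}{4259}$ ($U = \sqrt{2 + 6} \frac{70 + 66 \cdot 105}{21295} = \sqrt{8} \left(70 + 6930\right) \frac{1}{21295} = 2 \sqrt{2} \cdot 7000 \cdot \frac{1}{21295} = 2 \sqrt{2} \cdot \frac{1400}{4259} = \frac{2800 \sqrt{2}}{4259} \approx 0.92975$)
$- U = - \frac{2800 \sqrt{2}}{4259}$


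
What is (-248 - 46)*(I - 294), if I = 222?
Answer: 21168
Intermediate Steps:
(-248 - 46)*(I - 294) = (-248 - 46)*(222 - 294) = -294*(-72) = 21168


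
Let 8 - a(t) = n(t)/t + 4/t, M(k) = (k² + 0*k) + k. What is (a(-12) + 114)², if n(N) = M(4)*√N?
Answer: 134389/9 + 7340*I*√3/9 ≈ 14932.0 + 1412.6*I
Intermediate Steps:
M(k) = k + k² (M(k) = (k² + 0) + k = k² + k = k + k²)
n(N) = 20*√N (n(N) = (4*(1 + 4))*√N = (4*5)*√N = 20*√N)
a(t) = 8 - 20/√t - 4/t (a(t) = 8 - ((20*√t)/t + 4/t) = 8 - (20/√t + 4/t) = 8 - (4/t + 20/√t) = 8 + (-20/√t - 4/t) = 8 - 20/√t - 4/t)
(a(-12) + 114)² = ((8 - (-10)*I*√3/3 - 4/(-12)) + 114)² = ((8 - (-10)*I*√3/3 - 4*(-1/12)) + 114)² = ((8 + 10*I*√3/3 + ⅓) + 114)² = ((25/3 + 10*I*√3/3) + 114)² = (367/3 + 10*I*√3/3)²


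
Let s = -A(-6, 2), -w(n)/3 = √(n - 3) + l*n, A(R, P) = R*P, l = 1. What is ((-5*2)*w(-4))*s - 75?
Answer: -1515 + 360*I*√7 ≈ -1515.0 + 952.47*I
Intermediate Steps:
A(R, P) = P*R
w(n) = -3*n - 3*√(-3 + n) (w(n) = -3*(√(n - 3) + 1*n) = -3*(√(-3 + n) + n) = -3*(n + √(-3 + n)) = -3*n - 3*√(-3 + n))
s = 12 (s = -2*(-6) = -1*(-12) = 12)
((-5*2)*w(-4))*s - 75 = ((-5*2)*(-3*(-4) - 3*√(-3 - 4)))*12 - 75 = -10*(12 - 3*I*√7)*12 - 75 = (-120 + 30*I*√7)*12 - 75 = (-1440 + 360*I*√7) - 75 = -1515 + 360*I*√7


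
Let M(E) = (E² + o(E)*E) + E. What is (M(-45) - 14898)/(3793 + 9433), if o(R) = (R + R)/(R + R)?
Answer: -12963/13226 ≈ -0.98011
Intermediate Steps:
o(R) = 1 (o(R) = (2*R)/((2*R)) = (2*R)*(1/(2*R)) = 1)
M(E) = E² + 2*E (M(E) = (E² + 1*E) + E = (E² + E) + E = (E + E²) + E = E² + 2*E)
(M(-45) - 14898)/(3793 + 9433) = (-45*(2 - 45) - 14898)/(3793 + 9433) = (-45*(-43) - 14898)/13226 = (1935 - 14898)*(1/13226) = -12963*1/13226 = -12963/13226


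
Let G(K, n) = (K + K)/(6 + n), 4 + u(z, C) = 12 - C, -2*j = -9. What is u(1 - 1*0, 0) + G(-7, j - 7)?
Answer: 4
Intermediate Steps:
j = 9/2 (j = -½*(-9) = 9/2 ≈ 4.5000)
u(z, C) = 8 - C (u(z, C) = -4 + (12 - C) = 8 - C)
G(K, n) = 2*K/(6 + n) (G(K, n) = (2*K)/(6 + n) = 2*K/(6 + n))
u(1 - 1*0, 0) + G(-7, j - 7) = (8 - 1*0) + 2*(-7)/(6 + (9/2 - 7)) = (8 + 0) + 2*(-7)/(6 - 5/2) = 8 + 2*(-7)/(7/2) = 8 + 2*(-7)*(2/7) = 8 - 4 = 4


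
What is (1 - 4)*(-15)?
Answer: 45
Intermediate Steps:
(1 - 4)*(-15) = -3*(-15) = 45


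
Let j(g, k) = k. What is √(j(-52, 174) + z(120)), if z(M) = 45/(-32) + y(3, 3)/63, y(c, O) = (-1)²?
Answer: √4871734/168 ≈ 13.138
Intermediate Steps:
y(c, O) = 1
z(M) = -2803/2016 (z(M) = 45/(-32) + 1/63 = 45*(-1/32) + 1*(1/63) = -45/32 + 1/63 = -2803/2016)
√(j(-52, 174) + z(120)) = √(174 - 2803/2016) = √(347981/2016) = √4871734/168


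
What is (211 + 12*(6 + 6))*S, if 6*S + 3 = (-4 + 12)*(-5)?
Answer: -15265/6 ≈ -2544.2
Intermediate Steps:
S = -43/6 (S = -½ + ((-4 + 12)*(-5))/6 = -½ + (8*(-5))/6 = -½ + (⅙)*(-40) = -½ - 20/3 = -43/6 ≈ -7.1667)
(211 + 12*(6 + 6))*S = (211 + 12*(6 + 6))*(-43/6) = (211 + 12*12)*(-43/6) = (211 + 144)*(-43/6) = 355*(-43/6) = -15265/6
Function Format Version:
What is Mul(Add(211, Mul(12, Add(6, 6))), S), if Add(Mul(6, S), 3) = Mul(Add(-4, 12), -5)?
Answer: Rational(-15265, 6) ≈ -2544.2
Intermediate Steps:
S = Rational(-43, 6) (S = Add(Rational(-1, 2), Mul(Rational(1, 6), Mul(Add(-4, 12), -5))) = Add(Rational(-1, 2), Mul(Rational(1, 6), Mul(8, -5))) = Add(Rational(-1, 2), Mul(Rational(1, 6), -40)) = Add(Rational(-1, 2), Rational(-20, 3)) = Rational(-43, 6) ≈ -7.1667)
Mul(Add(211, Mul(12, Add(6, 6))), S) = Mul(Add(211, Mul(12, Add(6, 6))), Rational(-43, 6)) = Mul(Add(211, Mul(12, 12)), Rational(-43, 6)) = Mul(Add(211, 144), Rational(-43, 6)) = Mul(355, Rational(-43, 6)) = Rational(-15265, 6)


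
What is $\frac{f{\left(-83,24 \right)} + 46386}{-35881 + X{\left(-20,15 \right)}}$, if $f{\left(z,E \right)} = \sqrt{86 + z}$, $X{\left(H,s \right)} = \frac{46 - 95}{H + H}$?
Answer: $- \frac{618480}{478397} - \frac{40 \sqrt{3}}{1435191} \approx -1.2929$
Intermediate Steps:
$X{\left(H,s \right)} = - \frac{49}{2 H}$
$\frac{f{\left(-83,24 \right)} + 46386}{-35881 + X{\left(-20,15 \right)}} = \frac{\sqrt{86 - 83} + 46386}{-35881 - \frac{49}{2 \left(-20\right)}} = \frac{\sqrt{3} + 46386}{-35881 - - \frac{49}{40}} = \frac{46386 + \sqrt{3}}{-35881 + \frac{49}{40}} = \frac{46386 + \sqrt{3}}{- \frac{1435191}{40}} = \left(46386 + \sqrt{3}\right) \left(- \frac{40}{1435191}\right) = - \frac{618480}{478397} - \frac{40 \sqrt{3}}{1435191}$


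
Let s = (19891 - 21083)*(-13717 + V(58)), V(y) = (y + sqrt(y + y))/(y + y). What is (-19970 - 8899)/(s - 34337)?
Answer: -13659546308931/7719889263511253 - 17205924*sqrt(29)/7719889263511253 ≈ -0.0017694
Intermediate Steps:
V(y) = (y + sqrt(2)*sqrt(y))/(2*y) (V(y) = (y + sqrt(2*y))/((2*y)) = (y + sqrt(2)*sqrt(y))*(1/(2*y)) = (y + sqrt(2)*sqrt(y))/(2*y))
s = 16350068 - 596*sqrt(29)/29 (s = (19891 - 21083)*(-13717 + (1/2 + sqrt(2)/(2*sqrt(58)))) = -1192*(-13717 + (1/2 + sqrt(2)*(sqrt(58)/58)/2)) = -1192*(-13717 + (1/2 + sqrt(29)/58)) = -1192*(-27433/2 + sqrt(29)/58) = 16350068 - 596*sqrt(29)/29 ≈ 1.6350e+7)
(-19970 - 8899)/(s - 34337) = (-19970 - 8899)/((16350068 - 596*sqrt(29)/29) - 34337) = -28869/(16315731 - 596*sqrt(29)/29)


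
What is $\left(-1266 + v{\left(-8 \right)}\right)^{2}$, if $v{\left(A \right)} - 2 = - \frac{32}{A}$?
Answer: $1587600$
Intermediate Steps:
$v{\left(A \right)} = 2 - \frac{32}{A}$
$\left(-1266 + v{\left(-8 \right)}\right)^{2} = \left(-1266 - \left(-2 + \frac{32}{-8}\right)\right)^{2} = \left(-1266 + \left(2 - -4\right)\right)^{2} = \left(-1266 + \left(2 + 4\right)\right)^{2} = \left(-1266 + 6\right)^{2} = \left(-1260\right)^{2} = 1587600$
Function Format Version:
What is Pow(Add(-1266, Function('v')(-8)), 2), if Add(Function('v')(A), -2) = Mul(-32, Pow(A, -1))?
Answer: 1587600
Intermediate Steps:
Function('v')(A) = Add(2, Mul(-32, Pow(A, -1)))
Pow(Add(-1266, Function('v')(-8)), 2) = Pow(Add(-1266, Add(2, Mul(-32, Pow(-8, -1)))), 2) = Pow(Add(-1266, Add(2, Mul(-32, Rational(-1, 8)))), 2) = Pow(Add(-1266, Add(2, 4)), 2) = Pow(Add(-1266, 6), 2) = Pow(-1260, 2) = 1587600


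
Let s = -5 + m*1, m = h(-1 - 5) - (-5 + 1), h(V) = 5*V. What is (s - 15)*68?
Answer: -3128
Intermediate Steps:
m = -26 (m = 5*(-1 - 5) - (-5 + 1) = 5*(-6) - 1*(-4) = -30 + 4 = -26)
s = -31 (s = -5 - 26*1 = -5 - 26 = -31)
(s - 15)*68 = (-31 - 15)*68 = -46*68 = -3128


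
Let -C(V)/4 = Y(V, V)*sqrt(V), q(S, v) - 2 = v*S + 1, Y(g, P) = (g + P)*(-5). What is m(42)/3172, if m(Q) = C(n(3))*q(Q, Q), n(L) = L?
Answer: 53010*sqrt(3)/793 ≈ 115.78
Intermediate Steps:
Y(g, P) = -5*P - 5*g (Y(g, P) = (P + g)*(-5) = -5*P - 5*g)
q(S, v) = 3 + S*v (q(S, v) = 2 + (v*S + 1) = 2 + (S*v + 1) = 2 + (1 + S*v) = 3 + S*v)
C(V) = 40*V**(3/2) (C(V) = -4*(-5*V - 5*V)*sqrt(V) = -4*(-10*V)*sqrt(V) = -(-40)*V**(3/2) = 40*V**(3/2))
m(Q) = 120*sqrt(3)*(3 + Q**2) (m(Q) = (40*3**(3/2))*(3 + Q*Q) = (40*(3*sqrt(3)))*(3 + Q**2) = (120*sqrt(3))*(3 + Q**2) = 120*sqrt(3)*(3 + Q**2))
m(42)/3172 = (120*sqrt(3)*(3 + 42**2))/3172 = (120*sqrt(3)*(3 + 1764))*(1/3172) = (120*sqrt(3)*1767)*(1/3172) = (212040*sqrt(3))*(1/3172) = 53010*sqrt(3)/793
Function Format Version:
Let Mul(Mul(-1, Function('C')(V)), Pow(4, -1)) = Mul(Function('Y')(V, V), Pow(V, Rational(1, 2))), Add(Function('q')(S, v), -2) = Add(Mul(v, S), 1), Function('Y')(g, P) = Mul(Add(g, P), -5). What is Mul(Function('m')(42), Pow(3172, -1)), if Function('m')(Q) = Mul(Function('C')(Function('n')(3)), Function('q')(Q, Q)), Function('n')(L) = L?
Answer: Mul(Rational(53010, 793), Pow(3, Rational(1, 2))) ≈ 115.78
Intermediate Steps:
Function('Y')(g, P) = Add(Mul(-5, P), Mul(-5, g)) (Function('Y')(g, P) = Mul(Add(P, g), -5) = Add(Mul(-5, P), Mul(-5, g)))
Function('q')(S, v) = Add(3, Mul(S, v)) (Function('q')(S, v) = Add(2, Add(Mul(v, S), 1)) = Add(2, Add(Mul(S, v), 1)) = Add(2, Add(1, Mul(S, v))) = Add(3, Mul(S, v)))
Function('C')(V) = Mul(40, Pow(V, Rational(3, 2))) (Function('C')(V) = Mul(-4, Mul(Add(Mul(-5, V), Mul(-5, V)), Pow(V, Rational(1, 2)))) = Mul(-4, Mul(Mul(-10, V), Pow(V, Rational(1, 2)))) = Mul(-4, Mul(-10, Pow(V, Rational(3, 2)))) = Mul(40, Pow(V, Rational(3, 2))))
Function('m')(Q) = Mul(120, Pow(3, Rational(1, 2)), Add(3, Pow(Q, 2))) (Function('m')(Q) = Mul(Mul(40, Pow(3, Rational(3, 2))), Add(3, Mul(Q, Q))) = Mul(Mul(40, Mul(3, Pow(3, Rational(1, 2)))), Add(3, Pow(Q, 2))) = Mul(Mul(120, Pow(3, Rational(1, 2))), Add(3, Pow(Q, 2))) = Mul(120, Pow(3, Rational(1, 2)), Add(3, Pow(Q, 2))))
Mul(Function('m')(42), Pow(3172, -1)) = Mul(Mul(120, Pow(3, Rational(1, 2)), Add(3, Pow(42, 2))), Pow(3172, -1)) = Mul(Mul(120, Pow(3, Rational(1, 2)), Add(3, 1764)), Rational(1, 3172)) = Mul(Mul(120, Pow(3, Rational(1, 2)), 1767), Rational(1, 3172)) = Mul(Mul(212040, Pow(3, Rational(1, 2))), Rational(1, 3172)) = Mul(Rational(53010, 793), Pow(3, Rational(1, 2)))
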